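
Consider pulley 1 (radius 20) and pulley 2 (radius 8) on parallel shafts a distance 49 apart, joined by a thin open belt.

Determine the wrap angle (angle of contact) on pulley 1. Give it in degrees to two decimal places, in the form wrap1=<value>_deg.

wrap1=208.35_deg

open belt: β = asin((r2−r1)/C) = asin(-12/49) = -14.1758°
wrap1 = π − 2β = 208.3516°
wrap2 = π + 2β = 151.6484°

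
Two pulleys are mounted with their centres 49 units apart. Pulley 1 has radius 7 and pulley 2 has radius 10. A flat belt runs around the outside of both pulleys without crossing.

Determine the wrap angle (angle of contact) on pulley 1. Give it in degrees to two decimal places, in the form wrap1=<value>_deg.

open belt: β = asin((r2−r1)/C) = asin(3/49) = 3.5101°
wrap1 = π − 2β = 172.9798°
wrap2 = π + 2β = 187.0202°

wrap1=172.98_deg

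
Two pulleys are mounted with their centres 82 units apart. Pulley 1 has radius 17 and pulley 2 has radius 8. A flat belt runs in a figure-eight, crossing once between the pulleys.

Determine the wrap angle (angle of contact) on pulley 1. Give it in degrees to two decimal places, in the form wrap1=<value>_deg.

wrap1=215.50_deg

crossed belt: β = asin((r1+r2)/C) = asin(25/82) = 17.7508°
wrap1 = wrap2 = π + 2β = 215.5017°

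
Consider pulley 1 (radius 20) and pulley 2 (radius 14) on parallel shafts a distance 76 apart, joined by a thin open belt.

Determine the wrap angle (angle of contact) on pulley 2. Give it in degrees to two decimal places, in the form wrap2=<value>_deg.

wrap2=170.94_deg

open belt: β = asin((r2−r1)/C) = asin(-6/76) = -4.5281°
wrap1 = π − 2β = 189.0561°
wrap2 = π + 2β = 170.9439°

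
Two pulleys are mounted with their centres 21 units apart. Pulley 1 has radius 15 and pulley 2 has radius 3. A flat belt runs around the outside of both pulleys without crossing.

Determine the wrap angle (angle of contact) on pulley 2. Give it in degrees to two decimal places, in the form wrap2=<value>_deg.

wrap2=110.30_deg

open belt: β = asin((r2−r1)/C) = asin(-12/21) = -34.8499°
wrap1 = π − 2β = 249.6998°
wrap2 = π + 2β = 110.3002°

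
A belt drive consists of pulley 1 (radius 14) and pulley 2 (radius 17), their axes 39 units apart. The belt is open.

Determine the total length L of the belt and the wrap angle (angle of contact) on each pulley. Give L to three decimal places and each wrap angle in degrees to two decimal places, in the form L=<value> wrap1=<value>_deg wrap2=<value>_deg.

L=175.620 wrap1=171.18_deg wrap2=188.82_deg

open belt: β = asin((r2−r1)/C) = asin(3/39) = 4.4117°
wrap1 = π − 2β = 171.1765°
wrap2 = π + 2β = 188.8235°
tangent length = C·cosβ = 38.8844
L = r1·wrap1 + r2·wrap2 + 2·C·cosβ = 14·2.9876 + 17·3.2956 + 2·38.8844 = 175.6203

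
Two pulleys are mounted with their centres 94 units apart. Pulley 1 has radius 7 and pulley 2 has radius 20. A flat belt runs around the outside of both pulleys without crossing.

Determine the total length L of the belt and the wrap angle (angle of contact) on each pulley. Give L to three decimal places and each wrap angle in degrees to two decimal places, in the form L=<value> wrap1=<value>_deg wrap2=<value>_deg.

L=274.624 wrap1=164.10_deg wrap2=195.90_deg

open belt: β = asin((r2−r1)/C) = asin(13/94) = 7.9494°
wrap1 = π − 2β = 164.1013°
wrap2 = π + 2β = 195.8987°
tangent length = C·cosβ = 93.0967
L = r1·wrap1 + r2·wrap2 + 2·C·cosβ = 7·2.8641 + 20·3.4191 + 2·93.0967 = 274.6238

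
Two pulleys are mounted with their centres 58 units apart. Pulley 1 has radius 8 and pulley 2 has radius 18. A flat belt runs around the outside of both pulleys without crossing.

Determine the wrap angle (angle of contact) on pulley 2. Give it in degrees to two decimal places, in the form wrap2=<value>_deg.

wrap2=199.86_deg

open belt: β = asin((r2−r1)/C) = asin(10/58) = 9.9282°
wrap1 = π − 2β = 160.1436°
wrap2 = π + 2β = 199.8564°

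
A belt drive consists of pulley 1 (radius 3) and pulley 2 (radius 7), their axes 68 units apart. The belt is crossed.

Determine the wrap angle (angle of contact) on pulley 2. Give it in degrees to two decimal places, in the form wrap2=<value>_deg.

crossed belt: β = asin((r1+r2)/C) = asin(10/68) = 8.4565°
wrap1 = wrap2 = π + 2β = 196.9130°

wrap2=196.91_deg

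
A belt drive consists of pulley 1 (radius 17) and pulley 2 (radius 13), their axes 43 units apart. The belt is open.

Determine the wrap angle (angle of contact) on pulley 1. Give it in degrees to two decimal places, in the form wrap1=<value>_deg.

wrap1=190.68_deg

open belt: β = asin((r2−r1)/C) = asin(-4/43) = -5.3376°
wrap1 = π − 2β = 190.6751°
wrap2 = π + 2β = 169.3249°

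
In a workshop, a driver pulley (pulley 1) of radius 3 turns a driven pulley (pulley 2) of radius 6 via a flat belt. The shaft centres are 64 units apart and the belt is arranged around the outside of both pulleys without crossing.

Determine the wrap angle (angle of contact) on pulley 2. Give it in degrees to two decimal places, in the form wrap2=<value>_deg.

open belt: β = asin((r2−r1)/C) = asin(3/64) = 2.6867°
wrap1 = π − 2β = 174.6266°
wrap2 = π + 2β = 185.3734°

wrap2=185.37_deg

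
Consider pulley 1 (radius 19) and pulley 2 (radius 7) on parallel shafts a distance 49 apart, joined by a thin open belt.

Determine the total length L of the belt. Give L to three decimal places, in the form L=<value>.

open belt: β = asin((r2−r1)/C) = asin(-12/49) = -14.1758°
wrap1 = π − 2β = 208.3516°
wrap2 = π + 2β = 151.6484°
tangent length = C·cosβ = 47.5079
L = r1·wrap1 + r2·wrap2 + 2·C·cosβ = 19·3.6364 + 7·2.6468 + 2·47.5079 = 182.6351

L=182.635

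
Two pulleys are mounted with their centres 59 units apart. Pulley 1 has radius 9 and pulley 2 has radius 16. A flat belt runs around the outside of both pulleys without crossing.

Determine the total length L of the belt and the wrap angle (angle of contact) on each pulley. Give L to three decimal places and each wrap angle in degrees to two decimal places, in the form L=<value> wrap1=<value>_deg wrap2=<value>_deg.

open belt: β = asin((r2−r1)/C) = asin(7/59) = 6.8139°
wrap1 = π − 2β = 166.3723°
wrap2 = π + 2β = 193.6277°
tangent length = C·cosβ = 58.5833
L = r1·wrap1 + r2·wrap2 + 2·C·cosβ = 9·2.9037 + 16·3.3794 + 2·58.5833 = 197.3713

L=197.371 wrap1=166.37_deg wrap2=193.63_deg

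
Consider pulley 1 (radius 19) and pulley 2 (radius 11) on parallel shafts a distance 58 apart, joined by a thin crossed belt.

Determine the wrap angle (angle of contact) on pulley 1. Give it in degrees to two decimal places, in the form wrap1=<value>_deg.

crossed belt: β = asin((r1+r2)/C) = asin(30/58) = 31.1474°
wrap1 = wrap2 = π + 2β = 242.2948°

wrap1=242.29_deg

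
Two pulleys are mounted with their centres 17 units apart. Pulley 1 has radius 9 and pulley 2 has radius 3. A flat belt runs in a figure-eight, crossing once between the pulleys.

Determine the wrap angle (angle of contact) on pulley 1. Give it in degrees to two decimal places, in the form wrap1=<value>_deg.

crossed belt: β = asin((r1+r2)/C) = asin(12/17) = 44.9009°
wrap1 = wrap2 = π + 2β = 269.8017°

wrap1=269.80_deg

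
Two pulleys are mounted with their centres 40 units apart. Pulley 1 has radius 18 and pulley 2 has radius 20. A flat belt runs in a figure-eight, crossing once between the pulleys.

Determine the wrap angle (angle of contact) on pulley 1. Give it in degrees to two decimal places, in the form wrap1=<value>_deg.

crossed belt: β = asin((r1+r2)/C) = asin(38/40) = 71.8051°
wrap1 = wrap2 = π + 2β = 323.6103°

wrap1=323.61_deg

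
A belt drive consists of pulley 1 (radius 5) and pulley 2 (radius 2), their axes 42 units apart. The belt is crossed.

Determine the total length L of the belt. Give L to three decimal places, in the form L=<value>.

crossed belt: β = asin((r1+r2)/C) = asin(7/42) = 9.5941°
wrap1 = wrap2 = π + 2β = 199.1881°
tangent length = C·cosβ = 41.4126
L = (r1+r2)·wrap + 2·C·cosβ = 7·3.4765 + 2·41.4126 = 107.1605

L=107.161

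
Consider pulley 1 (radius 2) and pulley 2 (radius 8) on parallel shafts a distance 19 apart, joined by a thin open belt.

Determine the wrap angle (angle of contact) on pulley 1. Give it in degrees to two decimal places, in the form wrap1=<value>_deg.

open belt: β = asin((r2−r1)/C) = asin(6/19) = 18.4085°
wrap1 = π − 2β = 143.1830°
wrap2 = π + 2β = 216.8170°

wrap1=143.18_deg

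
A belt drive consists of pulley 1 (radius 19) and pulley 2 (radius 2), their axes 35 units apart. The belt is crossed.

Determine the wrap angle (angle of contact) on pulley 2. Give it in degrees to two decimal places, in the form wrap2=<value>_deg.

crossed belt: β = asin((r1+r2)/C) = asin(21/35) = 36.8699°
wrap1 = wrap2 = π + 2β = 253.7398°

wrap2=253.74_deg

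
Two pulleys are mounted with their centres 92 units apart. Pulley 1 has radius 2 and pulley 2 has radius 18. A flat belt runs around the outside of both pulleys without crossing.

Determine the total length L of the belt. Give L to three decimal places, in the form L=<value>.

L=249.622

open belt: β = asin((r2−r1)/C) = asin(16/92) = 10.0154°
wrap1 = π − 2β = 159.9692°
wrap2 = π + 2β = 200.0308°
tangent length = C·cosβ = 90.5980
L = r1·wrap1 + r2·wrap2 + 2·C·cosβ = 2·2.7920 + 18·3.4912 + 2·90.5980 = 249.6215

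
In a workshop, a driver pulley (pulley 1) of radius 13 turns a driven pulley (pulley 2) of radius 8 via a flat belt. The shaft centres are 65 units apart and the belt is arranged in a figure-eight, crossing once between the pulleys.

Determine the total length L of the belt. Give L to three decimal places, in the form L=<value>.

crossed belt: β = asin((r1+r2)/C) = asin(21/65) = 18.8491°
wrap1 = wrap2 = π + 2β = 217.6982°
tangent length = C·cosβ = 61.5142
L = (r1+r2)·wrap + 2·C·cosβ = 21·3.7996 + 2·61.5142 = 202.8190

L=202.819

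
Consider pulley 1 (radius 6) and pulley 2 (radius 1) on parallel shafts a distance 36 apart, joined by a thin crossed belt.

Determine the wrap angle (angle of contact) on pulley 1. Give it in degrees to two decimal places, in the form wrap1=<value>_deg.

crossed belt: β = asin((r1+r2)/C) = asin(7/36) = 11.2123°
wrap1 = wrap2 = π + 2β = 202.4245°

wrap1=202.42_deg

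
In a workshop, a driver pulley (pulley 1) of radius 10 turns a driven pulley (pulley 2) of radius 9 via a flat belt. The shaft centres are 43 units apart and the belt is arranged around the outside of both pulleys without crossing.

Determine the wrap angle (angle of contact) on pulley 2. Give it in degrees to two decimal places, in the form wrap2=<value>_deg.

open belt: β = asin((r2−r1)/C) = asin(-1/43) = -1.3326°
wrap1 = π − 2β = 182.6652°
wrap2 = π + 2β = 177.3348°

wrap2=177.33_deg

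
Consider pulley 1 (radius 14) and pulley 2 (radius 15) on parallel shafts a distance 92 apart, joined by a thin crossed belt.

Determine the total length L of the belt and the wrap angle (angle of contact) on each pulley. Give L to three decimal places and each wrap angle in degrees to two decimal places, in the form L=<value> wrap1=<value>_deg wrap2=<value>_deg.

L=284.326 wrap1=216.75_deg wrap2=216.75_deg

crossed belt: β = asin((r1+r2)/C) = asin(29/92) = 18.3739°
wrap1 = wrap2 = π + 2β = 216.7479°
tangent length = C·cosβ = 87.3098
L = (r1+r2)·wrap + 2·C·cosβ = 29·3.7830 + 2·87.3098 = 284.3255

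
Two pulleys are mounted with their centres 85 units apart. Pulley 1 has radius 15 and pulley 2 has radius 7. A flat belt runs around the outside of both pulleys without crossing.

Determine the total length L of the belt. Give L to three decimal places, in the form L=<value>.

open belt: β = asin((r2−r1)/C) = asin(-8/85) = -5.4005°
wrap1 = π − 2β = 190.8011°
wrap2 = π + 2β = 169.1989°
tangent length = C·cosβ = 84.6227
L = r1·wrap1 + r2·wrap2 + 2·C·cosβ = 15·3.3301 + 7·2.9531 + 2·84.6227 = 239.8685

L=239.869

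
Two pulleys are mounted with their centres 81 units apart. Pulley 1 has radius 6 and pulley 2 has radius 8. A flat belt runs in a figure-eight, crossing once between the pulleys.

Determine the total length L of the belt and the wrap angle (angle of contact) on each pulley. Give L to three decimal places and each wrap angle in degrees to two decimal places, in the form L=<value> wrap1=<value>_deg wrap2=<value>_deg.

L=208.408 wrap1=199.91_deg wrap2=199.91_deg

crossed belt: β = asin((r1+r2)/C) = asin(14/81) = 9.9530°
wrap1 = wrap2 = π + 2β = 199.9059°
tangent length = C·cosβ = 79.7810
L = (r1+r2)·wrap + 2·C·cosβ = 14·3.4890 + 2·79.7810 = 208.4081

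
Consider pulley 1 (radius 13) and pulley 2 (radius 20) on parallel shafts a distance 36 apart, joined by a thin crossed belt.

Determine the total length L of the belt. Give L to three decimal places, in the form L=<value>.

L=208.985

crossed belt: β = asin((r1+r2)/C) = asin(33/36) = 66.4435°
wrap1 = wrap2 = π + 2β = 312.8871°
tangent length = C·cosβ = 14.3875
L = (r1+r2)·wrap + 2·C·cosβ = 33·5.4609 + 2·14.3875 = 208.9850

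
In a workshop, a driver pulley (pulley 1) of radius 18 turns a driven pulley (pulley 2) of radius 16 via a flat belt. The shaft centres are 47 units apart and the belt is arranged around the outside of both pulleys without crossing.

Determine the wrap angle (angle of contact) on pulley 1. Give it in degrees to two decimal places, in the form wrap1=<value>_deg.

wrap1=184.88_deg

open belt: β = asin((r2−r1)/C) = asin(-2/47) = -2.4389°
wrap1 = π − 2β = 184.8777°
wrap2 = π + 2β = 175.1223°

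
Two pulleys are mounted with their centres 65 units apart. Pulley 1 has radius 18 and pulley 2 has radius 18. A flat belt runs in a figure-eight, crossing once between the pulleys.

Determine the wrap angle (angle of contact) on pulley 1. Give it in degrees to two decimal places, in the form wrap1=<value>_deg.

crossed belt: β = asin((r1+r2)/C) = asin(36/65) = 33.6313°
wrap1 = wrap2 = π + 2β = 247.2626°

wrap1=247.26_deg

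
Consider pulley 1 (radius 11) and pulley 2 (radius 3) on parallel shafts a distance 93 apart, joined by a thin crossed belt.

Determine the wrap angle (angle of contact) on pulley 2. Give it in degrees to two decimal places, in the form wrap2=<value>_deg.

crossed belt: β = asin((r1+r2)/C) = asin(14/93) = 8.6581°
wrap1 = wrap2 = π + 2β = 197.3162°

wrap2=197.32_deg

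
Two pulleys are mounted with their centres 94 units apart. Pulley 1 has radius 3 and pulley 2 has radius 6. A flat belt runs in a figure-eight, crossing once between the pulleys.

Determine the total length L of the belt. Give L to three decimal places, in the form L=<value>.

L=217.137

crossed belt: β = asin((r1+r2)/C) = asin(9/94) = 5.4942°
wrap1 = wrap2 = π + 2β = 190.9884°
tangent length = C·cosβ = 93.5682
L = (r1+r2)·wrap + 2·C·cosβ = 9·3.3334 + 2·93.5682 = 217.1367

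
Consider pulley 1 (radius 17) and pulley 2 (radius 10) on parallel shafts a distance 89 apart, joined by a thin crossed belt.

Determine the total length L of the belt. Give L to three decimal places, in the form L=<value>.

crossed belt: β = asin((r1+r2)/C) = asin(27/89) = 17.6602°
wrap1 = wrap2 = π + 2β = 215.3203°
tangent length = C·cosβ = 84.8057
L = (r1+r2)·wrap + 2·C·cosβ = 27·3.7580 + 2·84.8057 = 271.0786

L=271.079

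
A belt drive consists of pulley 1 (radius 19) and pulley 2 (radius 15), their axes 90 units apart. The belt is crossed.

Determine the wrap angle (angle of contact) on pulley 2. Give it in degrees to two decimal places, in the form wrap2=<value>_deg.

crossed belt: β = asin((r1+r2)/C) = asin(34/90) = 22.1961°
wrap1 = wrap2 = π + 2β = 224.3922°

wrap2=224.39_deg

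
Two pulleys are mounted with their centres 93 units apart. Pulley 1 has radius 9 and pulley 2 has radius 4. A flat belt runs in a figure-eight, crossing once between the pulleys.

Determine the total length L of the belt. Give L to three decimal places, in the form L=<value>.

L=228.661

crossed belt: β = asin((r1+r2)/C) = asin(13/93) = 8.0354°
wrap1 = wrap2 = π + 2β = 196.0708°
tangent length = C·cosβ = 92.0869
L = (r1+r2)·wrap + 2·C·cosβ = 13·3.4221 + 2·92.0869 = 228.6609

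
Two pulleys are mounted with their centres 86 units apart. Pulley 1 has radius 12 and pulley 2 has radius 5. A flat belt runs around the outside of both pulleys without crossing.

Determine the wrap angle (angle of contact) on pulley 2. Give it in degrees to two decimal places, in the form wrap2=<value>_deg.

open belt: β = asin((r2−r1)/C) = asin(-7/86) = -4.6688°
wrap1 = π − 2β = 189.3375°
wrap2 = π + 2β = 170.6625°

wrap2=170.66_deg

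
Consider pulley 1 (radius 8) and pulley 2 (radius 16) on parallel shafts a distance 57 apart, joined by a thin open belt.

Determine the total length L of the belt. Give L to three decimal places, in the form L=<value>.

open belt: β = asin((r2−r1)/C) = asin(8/57) = 8.0682°
wrap1 = π − 2β = 163.8637°
wrap2 = π + 2β = 196.1363°
tangent length = C·cosβ = 56.4358
L = r1·wrap1 + r2·wrap2 + 2·C·cosβ = 8·2.8600 + 16·3.4232 + 2·56.4358 = 190.5229

L=190.523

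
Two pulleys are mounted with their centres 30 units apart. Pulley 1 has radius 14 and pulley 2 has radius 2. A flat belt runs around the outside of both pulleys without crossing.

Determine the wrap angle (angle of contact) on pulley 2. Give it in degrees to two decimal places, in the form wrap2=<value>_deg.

wrap2=132.84_deg

open belt: β = asin((r2−r1)/C) = asin(-12/30) = -23.5782°
wrap1 = π − 2β = 227.1564°
wrap2 = π + 2β = 132.8436°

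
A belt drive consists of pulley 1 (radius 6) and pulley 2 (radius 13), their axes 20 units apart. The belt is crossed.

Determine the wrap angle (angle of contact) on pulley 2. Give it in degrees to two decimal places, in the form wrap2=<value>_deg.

wrap2=323.61_deg

crossed belt: β = asin((r1+r2)/C) = asin(19/20) = 71.8051°
wrap1 = wrap2 = π + 2β = 323.6103°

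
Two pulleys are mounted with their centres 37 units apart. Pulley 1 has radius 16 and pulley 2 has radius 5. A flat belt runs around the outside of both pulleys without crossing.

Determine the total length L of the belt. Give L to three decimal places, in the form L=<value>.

open belt: β = asin((r2−r1)/C) = asin(-11/37) = -17.2953°
wrap1 = π − 2β = 214.5907°
wrap2 = π + 2β = 145.4093°
tangent length = C·cosβ = 35.3270
L = r1·wrap1 + r2·wrap2 + 2·C·cosβ = 16·3.7453 + 5·2.5379 + 2·35.3270 = 143.2685

L=143.268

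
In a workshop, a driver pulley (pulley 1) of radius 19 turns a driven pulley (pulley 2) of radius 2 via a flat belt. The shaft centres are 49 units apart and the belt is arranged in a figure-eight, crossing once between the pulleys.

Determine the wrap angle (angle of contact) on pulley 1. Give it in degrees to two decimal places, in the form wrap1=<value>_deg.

wrap1=230.75_deg

crossed belt: β = asin((r1+r2)/C) = asin(21/49) = 25.3769°
wrap1 = wrap2 = π + 2β = 230.7539°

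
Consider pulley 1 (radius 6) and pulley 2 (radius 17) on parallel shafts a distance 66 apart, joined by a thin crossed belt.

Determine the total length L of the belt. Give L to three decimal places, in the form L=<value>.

L=212.356

crossed belt: β = asin((r1+r2)/C) = asin(23/66) = 20.3947°
wrap1 = wrap2 = π + 2β = 220.7893°
tangent length = C·cosβ = 61.8628
L = (r1+r2)·wrap + 2·C·cosβ = 23·3.8535 + 2·61.8628 = 212.3560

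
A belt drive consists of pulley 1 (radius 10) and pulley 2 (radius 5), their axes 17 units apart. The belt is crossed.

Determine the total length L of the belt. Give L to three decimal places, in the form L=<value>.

L=95.549

crossed belt: β = asin((r1+r2)/C) = asin(15/17) = 61.9275°
wrap1 = wrap2 = π + 2β = 303.8550°
tangent length = C·cosβ = 8.0000
L = (r1+r2)·wrap + 2·C·cosβ = 15·5.3033 + 2·8.0000 = 95.5491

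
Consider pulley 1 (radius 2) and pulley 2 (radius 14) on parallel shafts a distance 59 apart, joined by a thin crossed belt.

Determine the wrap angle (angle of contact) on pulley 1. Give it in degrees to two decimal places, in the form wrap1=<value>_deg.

crossed belt: β = asin((r1+r2)/C) = asin(16/59) = 15.7349°
wrap1 = wrap2 = π + 2β = 211.4698°

wrap1=211.47_deg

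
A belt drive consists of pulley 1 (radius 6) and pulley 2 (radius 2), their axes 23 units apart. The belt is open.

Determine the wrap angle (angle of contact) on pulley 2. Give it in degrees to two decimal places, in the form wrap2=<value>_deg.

wrap2=159.97_deg

open belt: β = asin((r2−r1)/C) = asin(-4/23) = -10.0154°
wrap1 = π − 2β = 200.0308°
wrap2 = π + 2β = 159.9692°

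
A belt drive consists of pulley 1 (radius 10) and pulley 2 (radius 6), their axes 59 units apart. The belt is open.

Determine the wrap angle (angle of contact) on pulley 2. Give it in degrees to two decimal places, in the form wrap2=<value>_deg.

open belt: β = asin((r2−r1)/C) = asin(-4/59) = -3.8874°
wrap1 = π − 2β = 187.7749°
wrap2 = π + 2β = 172.2251°

wrap2=172.23_deg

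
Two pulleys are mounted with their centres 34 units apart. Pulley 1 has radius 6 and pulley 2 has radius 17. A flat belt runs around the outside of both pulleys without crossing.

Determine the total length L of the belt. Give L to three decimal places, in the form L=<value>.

open belt: β = asin((r2−r1)/C) = asin(11/34) = 18.8765°
wrap1 = π − 2β = 142.2470°
wrap2 = π + 2β = 217.7530°
tangent length = C·cosβ = 32.1714
L = r1·wrap1 + r2·wrap2 + 2·C·cosβ = 6·2.4827 + 17·3.8005 + 2·32.1714 = 143.8475

L=143.848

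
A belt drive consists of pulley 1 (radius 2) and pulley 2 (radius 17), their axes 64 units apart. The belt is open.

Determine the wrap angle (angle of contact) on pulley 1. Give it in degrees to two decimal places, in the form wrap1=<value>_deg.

wrap1=152.89_deg

open belt: β = asin((r2−r1)/C) = asin(15/64) = 13.5548°
wrap1 = π − 2β = 152.8904°
wrap2 = π + 2β = 207.1096°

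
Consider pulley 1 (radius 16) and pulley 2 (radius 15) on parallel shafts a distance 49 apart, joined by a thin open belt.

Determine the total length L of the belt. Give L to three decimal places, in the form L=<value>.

open belt: β = asin((r2−r1)/C) = asin(-1/49) = -1.1694°
wrap1 = π − 2β = 182.3388°
wrap2 = π + 2β = 177.6612°
tangent length = C·cosβ = 48.9898
L = r1·wrap1 + r2·wrap2 + 2·C·cosβ = 16·3.1824 + 15·3.1008 + 2·48.9898 = 195.4098

L=195.410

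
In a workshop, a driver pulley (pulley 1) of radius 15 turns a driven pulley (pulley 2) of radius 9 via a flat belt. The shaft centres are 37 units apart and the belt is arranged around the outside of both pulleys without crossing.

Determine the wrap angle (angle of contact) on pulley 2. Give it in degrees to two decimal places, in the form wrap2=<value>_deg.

open belt: β = asin((r2−r1)/C) = asin(-6/37) = -9.3324°
wrap1 = π − 2β = 198.6648°
wrap2 = π + 2β = 161.3352°

wrap2=161.34_deg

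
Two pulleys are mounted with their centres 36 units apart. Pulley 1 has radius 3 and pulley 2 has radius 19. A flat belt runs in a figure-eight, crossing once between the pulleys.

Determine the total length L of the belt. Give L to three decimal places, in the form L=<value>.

L=155.035

crossed belt: β = asin((r1+r2)/C) = asin(22/36) = 37.6699°
wrap1 = wrap2 = π + 2β = 255.3398°
tangent length = C·cosβ = 28.4956
L = (r1+r2)·wrap + 2·C·cosβ = 22·4.4565 + 2·28.4956 = 155.0347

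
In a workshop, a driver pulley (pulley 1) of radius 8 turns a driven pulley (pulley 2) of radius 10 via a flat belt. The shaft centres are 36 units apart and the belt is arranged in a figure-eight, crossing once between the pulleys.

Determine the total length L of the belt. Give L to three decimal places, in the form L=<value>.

L=137.752

crossed belt: β = asin((r1+r2)/C) = asin(18/36) = 30.0000°
wrap1 = wrap2 = π + 2β = 240.0000°
tangent length = C·cosβ = 31.1769
L = (r1+r2)·wrap + 2·C·cosβ = 18·4.1888 + 2·31.1769 = 137.7521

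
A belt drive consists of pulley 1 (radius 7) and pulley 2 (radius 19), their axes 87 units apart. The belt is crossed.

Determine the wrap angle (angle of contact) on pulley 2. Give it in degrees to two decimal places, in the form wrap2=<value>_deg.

wrap2=214.78_deg

crossed belt: β = asin((r1+r2)/C) = asin(26/87) = 17.3886°
wrap1 = wrap2 = π + 2β = 214.7772°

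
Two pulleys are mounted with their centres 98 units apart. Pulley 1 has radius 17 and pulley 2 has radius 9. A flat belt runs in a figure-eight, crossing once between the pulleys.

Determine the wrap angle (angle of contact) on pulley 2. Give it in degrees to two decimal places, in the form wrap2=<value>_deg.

crossed belt: β = asin((r1+r2)/C) = asin(26/98) = 15.3851°
wrap1 = wrap2 = π + 2β = 210.7703°

wrap2=210.77_deg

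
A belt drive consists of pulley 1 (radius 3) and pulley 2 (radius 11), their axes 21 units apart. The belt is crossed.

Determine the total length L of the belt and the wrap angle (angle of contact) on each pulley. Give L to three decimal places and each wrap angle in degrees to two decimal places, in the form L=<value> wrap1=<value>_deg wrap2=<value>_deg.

crossed belt: β = asin((r1+r2)/C) = asin(14/21) = 41.8103°
wrap1 = wrap2 = π + 2β = 263.6206°
tangent length = C·cosβ = 15.6525
L = (r1+r2)·wrap + 2·C·cosβ = 14·4.6010 + 2·15.6525 = 95.7196

L=95.720 wrap1=263.62_deg wrap2=263.62_deg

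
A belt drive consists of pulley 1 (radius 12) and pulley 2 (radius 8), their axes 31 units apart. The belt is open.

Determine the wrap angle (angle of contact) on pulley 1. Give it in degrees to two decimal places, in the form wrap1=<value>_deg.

open belt: β = asin((r2−r1)/C) = asin(-4/31) = -7.4137°
wrap1 = π − 2β = 194.8273°
wrap2 = π + 2β = 165.1727°

wrap1=194.83_deg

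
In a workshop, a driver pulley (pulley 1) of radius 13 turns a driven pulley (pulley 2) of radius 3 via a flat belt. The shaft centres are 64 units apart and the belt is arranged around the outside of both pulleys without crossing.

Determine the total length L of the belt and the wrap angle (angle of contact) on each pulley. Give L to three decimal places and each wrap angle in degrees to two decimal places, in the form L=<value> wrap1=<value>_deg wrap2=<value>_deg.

open belt: β = asin((r2−r1)/C) = asin(-10/64) = -8.9893°
wrap1 = π − 2β = 197.9786°
wrap2 = π + 2β = 162.0214°
tangent length = C·cosβ = 63.2139
L = r1·wrap1 + r2·wrap2 + 2·C·cosβ = 13·3.4554 + 3·2.8278 + 2·63.2139 = 179.8312

L=179.831 wrap1=197.98_deg wrap2=162.02_deg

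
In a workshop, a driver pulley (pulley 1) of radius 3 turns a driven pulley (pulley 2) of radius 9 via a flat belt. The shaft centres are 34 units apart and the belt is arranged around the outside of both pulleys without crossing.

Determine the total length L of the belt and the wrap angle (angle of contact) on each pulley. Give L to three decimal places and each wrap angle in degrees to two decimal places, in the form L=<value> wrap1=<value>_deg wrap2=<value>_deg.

L=106.761 wrap1=159.67_deg wrap2=200.33_deg

open belt: β = asin((r2−r1)/C) = asin(6/34) = 10.1642°
wrap1 = π − 2β = 159.6715°
wrap2 = π + 2β = 200.3285°
tangent length = C·cosβ = 33.4664
L = r1·wrap1 + r2·wrap2 + 2·C·cosβ = 3·2.7868 + 9·3.4964 + 2·33.4664 = 106.7607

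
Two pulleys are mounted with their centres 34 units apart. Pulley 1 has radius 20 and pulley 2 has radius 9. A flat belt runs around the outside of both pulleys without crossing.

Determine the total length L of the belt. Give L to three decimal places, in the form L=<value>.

open belt: β = asin((r2−r1)/C) = asin(-11/34) = -18.8765°
wrap1 = π − 2β = 217.7530°
wrap2 = π + 2β = 142.2470°
tangent length = C·cosβ = 32.1714
L = r1·wrap1 + r2·wrap2 + 2·C·cosβ = 20·3.8005 + 9·2.4827 + 2·32.1714 = 162.6971

L=162.697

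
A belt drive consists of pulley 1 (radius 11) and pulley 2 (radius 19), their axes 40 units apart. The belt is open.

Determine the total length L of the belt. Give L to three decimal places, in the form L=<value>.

open belt: β = asin((r2−r1)/C) = asin(8/40) = 11.5370°
wrap1 = π − 2β = 156.9261°
wrap2 = π + 2β = 203.0739°
tangent length = C·cosβ = 39.1918
L = r1·wrap1 + r2·wrap2 + 2·C·cosβ = 11·2.7389 + 19·3.5443 + 2·39.1918 = 175.8532

L=175.853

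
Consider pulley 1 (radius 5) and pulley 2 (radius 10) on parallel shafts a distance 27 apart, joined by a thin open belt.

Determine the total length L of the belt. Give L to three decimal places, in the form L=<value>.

L=102.052

open belt: β = asin((r2−r1)/C) = asin(5/27) = 10.6719°
wrap1 = π − 2β = 158.6561°
wrap2 = π + 2β = 201.3439°
tangent length = C·cosβ = 26.5330
L = r1·wrap1 + r2·wrap2 + 2·C·cosβ = 5·2.7691 + 10·3.5141 + 2·26.5330 = 102.0525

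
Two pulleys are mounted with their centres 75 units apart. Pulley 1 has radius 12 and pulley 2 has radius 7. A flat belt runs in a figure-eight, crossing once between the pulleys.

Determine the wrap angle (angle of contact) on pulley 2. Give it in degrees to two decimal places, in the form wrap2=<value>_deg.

wrap2=209.35_deg

crossed belt: β = asin((r1+r2)/C) = asin(19/75) = 14.6748°
wrap1 = wrap2 = π + 2β = 209.3497°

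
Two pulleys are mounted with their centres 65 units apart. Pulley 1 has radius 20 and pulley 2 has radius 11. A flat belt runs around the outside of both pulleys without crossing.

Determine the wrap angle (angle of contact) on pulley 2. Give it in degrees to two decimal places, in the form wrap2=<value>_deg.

wrap2=164.08_deg

open belt: β = asin((r2−r1)/C) = asin(-9/65) = -7.9588°
wrap1 = π − 2β = 195.9177°
wrap2 = π + 2β = 164.0823°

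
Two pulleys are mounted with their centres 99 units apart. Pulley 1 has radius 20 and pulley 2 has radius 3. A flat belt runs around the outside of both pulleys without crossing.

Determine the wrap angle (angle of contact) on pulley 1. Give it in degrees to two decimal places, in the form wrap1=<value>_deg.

wrap1=199.78_deg

open belt: β = asin((r2−r1)/C) = asin(-17/99) = -9.8877°
wrap1 = π − 2β = 199.7753°
wrap2 = π + 2β = 160.2247°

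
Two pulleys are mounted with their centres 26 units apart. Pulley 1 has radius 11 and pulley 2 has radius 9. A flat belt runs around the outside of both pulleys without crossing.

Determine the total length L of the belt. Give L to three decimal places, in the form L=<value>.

L=114.986

open belt: β = asin((r2−r1)/C) = asin(-2/26) = -4.4117°
wrap1 = π − 2β = 188.8235°
wrap2 = π + 2β = 171.1765°
tangent length = C·cosβ = 25.9230
L = r1·wrap1 + r2·wrap2 + 2·C·cosβ = 11·3.2956 + 9·2.9876 + 2·25.9230 = 114.9858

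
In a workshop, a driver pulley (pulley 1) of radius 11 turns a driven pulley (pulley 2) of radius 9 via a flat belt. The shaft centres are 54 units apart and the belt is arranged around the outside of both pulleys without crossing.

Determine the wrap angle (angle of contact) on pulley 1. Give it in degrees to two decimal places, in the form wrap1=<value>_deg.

open belt: β = asin((r2−r1)/C) = asin(-2/54) = -2.1226°
wrap1 = π − 2β = 184.2451°
wrap2 = π + 2β = 175.7549°

wrap1=184.25_deg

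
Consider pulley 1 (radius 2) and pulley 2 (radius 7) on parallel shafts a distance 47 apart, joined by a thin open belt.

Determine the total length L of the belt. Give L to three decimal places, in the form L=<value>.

L=122.807

open belt: β = asin((r2−r1)/C) = asin(5/47) = 6.1069°
wrap1 = π − 2β = 167.7863°
wrap2 = π + 2β = 192.2137°
tangent length = C·cosβ = 46.7333
L = r1·wrap1 + r2·wrap2 + 2·C·cosβ = 2·2.9284 + 7·3.3548 + 2·46.7333 = 122.8068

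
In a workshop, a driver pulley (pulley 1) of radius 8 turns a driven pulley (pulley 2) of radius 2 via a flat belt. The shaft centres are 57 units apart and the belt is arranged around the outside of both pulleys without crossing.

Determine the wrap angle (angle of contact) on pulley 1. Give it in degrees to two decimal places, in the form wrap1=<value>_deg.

open belt: β = asin((r2−r1)/C) = asin(-6/57) = -6.0423°
wrap1 = π − 2β = 192.0847°
wrap2 = π + 2β = 167.9153°

wrap1=192.08_deg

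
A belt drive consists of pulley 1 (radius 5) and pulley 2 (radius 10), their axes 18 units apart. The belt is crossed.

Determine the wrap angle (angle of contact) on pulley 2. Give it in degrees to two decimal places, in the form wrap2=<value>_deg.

wrap2=292.89_deg

crossed belt: β = asin((r1+r2)/C) = asin(15/18) = 56.4427°
wrap1 = wrap2 = π + 2β = 292.8854°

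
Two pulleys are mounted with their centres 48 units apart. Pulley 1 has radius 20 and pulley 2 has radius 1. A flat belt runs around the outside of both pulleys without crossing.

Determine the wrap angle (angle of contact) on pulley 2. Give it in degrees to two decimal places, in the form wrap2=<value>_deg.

open belt: β = asin((r2−r1)/C) = asin(-19/48) = -23.3180°
wrap1 = π − 2β = 226.6359°
wrap2 = π + 2β = 133.3641°

wrap2=133.36_deg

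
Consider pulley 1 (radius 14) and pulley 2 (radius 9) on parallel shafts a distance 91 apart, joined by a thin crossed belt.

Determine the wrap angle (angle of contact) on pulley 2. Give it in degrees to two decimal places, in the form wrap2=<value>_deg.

wrap2=209.28_deg

crossed belt: β = asin((r1+r2)/C) = asin(23/91) = 14.6401°
wrap1 = wrap2 = π + 2β = 209.2803°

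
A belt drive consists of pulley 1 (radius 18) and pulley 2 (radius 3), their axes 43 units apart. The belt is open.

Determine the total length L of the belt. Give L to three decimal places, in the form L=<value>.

L=157.261

open belt: β = asin((r2−r1)/C) = asin(-15/43) = -20.4162°
wrap1 = π − 2β = 220.8324°
wrap2 = π + 2β = 139.1676°
tangent length = C·cosβ = 40.2989
L = r1·wrap1 + r2·wrap2 + 2·C·cosβ = 18·3.8543 + 3·2.4289 + 2·40.2989 = 157.2611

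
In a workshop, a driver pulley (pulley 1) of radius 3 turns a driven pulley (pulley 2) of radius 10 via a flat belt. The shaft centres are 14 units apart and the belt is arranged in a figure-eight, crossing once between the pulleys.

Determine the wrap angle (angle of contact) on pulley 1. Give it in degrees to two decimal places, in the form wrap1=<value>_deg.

wrap1=316.43_deg

crossed belt: β = asin((r1+r2)/C) = asin(13/14) = 68.2132°
wrap1 = wrap2 = π + 2β = 316.4264°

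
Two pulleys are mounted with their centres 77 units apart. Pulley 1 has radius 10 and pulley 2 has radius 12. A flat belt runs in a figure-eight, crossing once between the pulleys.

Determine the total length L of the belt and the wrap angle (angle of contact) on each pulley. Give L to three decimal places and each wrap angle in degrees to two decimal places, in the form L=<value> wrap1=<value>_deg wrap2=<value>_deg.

L=229.445 wrap1=213.20_deg wrap2=213.20_deg

crossed belt: β = asin((r1+r2)/C) = asin(22/77) = 16.6015°
wrap1 = wrap2 = π + 2β = 213.2031°
tangent length = C·cosβ = 73.7902
L = (r1+r2)·wrap + 2·C·cosβ = 22·3.7211 + 2·73.7902 = 229.4446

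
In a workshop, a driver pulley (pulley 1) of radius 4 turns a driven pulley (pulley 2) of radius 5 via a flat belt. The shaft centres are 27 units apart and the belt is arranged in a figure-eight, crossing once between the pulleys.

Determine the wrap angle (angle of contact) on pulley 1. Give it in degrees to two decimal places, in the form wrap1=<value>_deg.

crossed belt: β = asin((r1+r2)/C) = asin(9/27) = 19.4712°
wrap1 = wrap2 = π + 2β = 218.9424°

wrap1=218.94_deg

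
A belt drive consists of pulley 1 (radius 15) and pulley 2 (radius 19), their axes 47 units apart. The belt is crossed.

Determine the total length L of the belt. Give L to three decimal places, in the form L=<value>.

crossed belt: β = asin((r1+r2)/C) = asin(34/47) = 46.3363°
wrap1 = wrap2 = π + 2β = 272.6725°
tangent length = C·cosβ = 32.4500
L = (r1+r2)·wrap + 2·C·cosβ = 34·4.7590 + 2·32.4500 = 226.7071

L=226.707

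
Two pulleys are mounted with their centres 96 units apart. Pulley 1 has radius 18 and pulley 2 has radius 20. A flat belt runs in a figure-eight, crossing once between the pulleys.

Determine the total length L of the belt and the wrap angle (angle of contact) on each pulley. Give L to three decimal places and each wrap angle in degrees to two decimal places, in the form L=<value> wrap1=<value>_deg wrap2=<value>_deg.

L=326.629 wrap1=226.64_deg wrap2=226.64_deg

crossed belt: β = asin((r1+r2)/C) = asin(38/96) = 23.3180°
wrap1 = wrap2 = π + 2β = 226.6359°
tangent length = C·cosβ = 88.1589
L = (r1+r2)·wrap + 2·C·cosβ = 38·3.9555 + 2·88.1589 = 326.6285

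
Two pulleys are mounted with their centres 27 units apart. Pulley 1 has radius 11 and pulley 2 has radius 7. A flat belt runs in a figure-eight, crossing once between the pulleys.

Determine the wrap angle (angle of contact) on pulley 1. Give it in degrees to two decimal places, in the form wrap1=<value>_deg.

wrap1=263.62_deg

crossed belt: β = asin((r1+r2)/C) = asin(18/27) = 41.8103°
wrap1 = wrap2 = π + 2β = 263.6206°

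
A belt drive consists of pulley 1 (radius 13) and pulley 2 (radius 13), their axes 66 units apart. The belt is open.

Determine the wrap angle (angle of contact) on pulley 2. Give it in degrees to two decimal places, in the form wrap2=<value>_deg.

wrap2=180.00_deg

open belt: β = asin((r2−r1)/C) = asin(0/66) = 0.0000°
wrap1 = π − 2β = 180.0000°
wrap2 = π + 2β = 180.0000°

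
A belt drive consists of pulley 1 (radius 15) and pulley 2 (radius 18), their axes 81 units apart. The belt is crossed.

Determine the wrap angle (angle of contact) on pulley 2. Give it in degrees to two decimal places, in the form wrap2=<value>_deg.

crossed belt: β = asin((r1+r2)/C) = asin(33/81) = 24.0421°
wrap1 = wrap2 = π + 2β = 228.0842°

wrap2=228.08_deg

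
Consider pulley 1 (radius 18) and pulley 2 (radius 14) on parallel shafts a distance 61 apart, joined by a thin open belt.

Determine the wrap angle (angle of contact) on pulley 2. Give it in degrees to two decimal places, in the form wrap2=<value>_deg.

wrap2=172.48_deg

open belt: β = asin((r2−r1)/C) = asin(-4/61) = -3.7598°
wrap1 = π − 2β = 187.5196°
wrap2 = π + 2β = 172.4804°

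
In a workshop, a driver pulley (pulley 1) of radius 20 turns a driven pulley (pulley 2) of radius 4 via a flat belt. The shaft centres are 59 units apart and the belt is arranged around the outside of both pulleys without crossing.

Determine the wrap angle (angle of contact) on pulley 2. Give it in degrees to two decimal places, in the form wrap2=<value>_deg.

open belt: β = asin((r2−r1)/C) = asin(-16/59) = -15.7349°
wrap1 = π − 2β = 211.4698°
wrap2 = π + 2β = 148.5302°

wrap2=148.53_deg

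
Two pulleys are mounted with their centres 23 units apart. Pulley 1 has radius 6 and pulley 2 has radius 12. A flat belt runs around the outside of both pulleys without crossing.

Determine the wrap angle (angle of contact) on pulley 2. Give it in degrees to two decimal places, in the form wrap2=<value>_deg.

open belt: β = asin((r2−r1)/C) = asin(6/23) = 15.1217°
wrap1 = π − 2β = 149.7567°
wrap2 = π + 2β = 210.2433°

wrap2=210.24_deg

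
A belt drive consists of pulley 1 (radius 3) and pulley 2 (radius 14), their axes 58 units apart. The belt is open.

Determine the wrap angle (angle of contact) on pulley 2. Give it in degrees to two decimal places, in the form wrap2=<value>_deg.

open belt: β = asin((r2−r1)/C) = asin(11/58) = 10.9327°
wrap1 = π − 2β = 158.1347°
wrap2 = π + 2β = 201.8653°

wrap2=201.87_deg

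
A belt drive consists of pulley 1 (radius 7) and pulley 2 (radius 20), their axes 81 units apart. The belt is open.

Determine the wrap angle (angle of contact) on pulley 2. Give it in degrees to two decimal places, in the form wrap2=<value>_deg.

wrap2=198.47_deg

open belt: β = asin((r2−r1)/C) = asin(13/81) = 9.2356°
wrap1 = π − 2β = 161.5289°
wrap2 = π + 2β = 198.4711°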